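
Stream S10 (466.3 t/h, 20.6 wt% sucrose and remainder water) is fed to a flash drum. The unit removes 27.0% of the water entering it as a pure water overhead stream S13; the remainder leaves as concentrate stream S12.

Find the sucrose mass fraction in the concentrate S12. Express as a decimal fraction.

sucrose is not removed: 466.3×0.206 = 96.058 t/h of sucrose enters S12.
water entering = 466.3×0.794 = 370.24 t/h; overhead removed = 0.270×370.24 = 99.965 t/h.
Concentrate = 466.3 − 99.965 = 366.33 t/h.
Mass fraction = 96.058/366.33 = 0.262.

0.262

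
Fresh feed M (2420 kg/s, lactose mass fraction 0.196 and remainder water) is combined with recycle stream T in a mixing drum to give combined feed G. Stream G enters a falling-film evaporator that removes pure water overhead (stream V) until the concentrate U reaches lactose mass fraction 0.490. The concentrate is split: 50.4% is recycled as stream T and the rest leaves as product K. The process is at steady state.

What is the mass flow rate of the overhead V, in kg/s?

Overall lactose balance (none leaves overhead): lactose in fresh feed = lactose in product, i.e. 2420×0.196 = (1−0.504)·U·0.490.
U = 474.32/(0.490×0.496) = 1951.6 kg/s.
Recycle T = 0.504×1951.6 = 983.61 kg/s.
Combined feed G = 2420 + 983.61 = 3403.6 kg/s.
Overhead V = G − U = 3403.6 − 1951.6 = 1452 kg/s.

1452 kg/s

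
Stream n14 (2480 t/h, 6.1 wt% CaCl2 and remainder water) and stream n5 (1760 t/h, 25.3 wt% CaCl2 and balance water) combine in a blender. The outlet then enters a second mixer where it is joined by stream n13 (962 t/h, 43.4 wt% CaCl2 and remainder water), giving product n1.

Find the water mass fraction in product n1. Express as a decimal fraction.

Overall, product flow = 5202 t/h.
water in = 2480×0.939 + 1760×0.747 + 962×0.566 = 4187.9 t/h.
water fraction in n1 = 0.805.

0.805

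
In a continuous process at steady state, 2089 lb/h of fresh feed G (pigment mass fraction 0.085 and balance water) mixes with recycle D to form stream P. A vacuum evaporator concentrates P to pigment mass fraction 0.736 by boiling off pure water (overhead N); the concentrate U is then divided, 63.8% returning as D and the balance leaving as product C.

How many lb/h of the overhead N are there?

Overall pigment balance (none leaves overhead): pigment in fresh feed = pigment in product, i.e. 2089×0.085 = (1−0.638)·U·0.736.
U = 177.57/(0.736×0.362) = 666.46 lb/h.
Recycle D = 0.638×666.46 = 425.2 lb/h.
Combined feed P = 2089 + 425.2 = 2514.2 lb/h.
Overhead N = P − U = 2514.2 − 666.46 = 1847.7 lb/h.

1848 lb/h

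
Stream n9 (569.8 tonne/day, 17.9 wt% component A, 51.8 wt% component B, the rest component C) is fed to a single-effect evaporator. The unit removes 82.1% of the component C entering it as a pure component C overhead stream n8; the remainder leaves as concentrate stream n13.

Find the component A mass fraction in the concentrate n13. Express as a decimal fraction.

0.2383

component A is not removed: 569.8×0.179 = 101.99 tonne/day of component A enters n13.
component C entering = 569.8×0.303 = 172.65 tonne/day; overhead removed = 0.821×172.65 = 141.75 tonne/day.
Concentrate = 569.8 − 141.75 = 428.05 tonne/day.
Mass fraction = 101.99/428.05 = 0.2383.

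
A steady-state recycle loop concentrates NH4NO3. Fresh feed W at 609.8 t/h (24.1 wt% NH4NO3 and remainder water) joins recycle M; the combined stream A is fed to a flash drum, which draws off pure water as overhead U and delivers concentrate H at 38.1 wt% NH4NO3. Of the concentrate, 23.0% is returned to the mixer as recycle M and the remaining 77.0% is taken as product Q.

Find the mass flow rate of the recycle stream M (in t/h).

115.2 t/h

Overall NH4NO3 balance (none leaves overhead): NH4NO3 in fresh feed = NH4NO3 in product, i.e. 609.8×0.241 = (1−0.230)·H·0.381.
H = 146.96/(0.381×0.770) = 500.94 t/h.
Recycle M = 0.230×500.94 = 115.22 t/h.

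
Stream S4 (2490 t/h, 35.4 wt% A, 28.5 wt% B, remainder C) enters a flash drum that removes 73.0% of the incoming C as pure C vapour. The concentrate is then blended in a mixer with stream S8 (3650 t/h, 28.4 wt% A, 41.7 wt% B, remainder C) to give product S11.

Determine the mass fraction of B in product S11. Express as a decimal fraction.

Vapour removed = 0.730×0.361×2490 = 656.19 t/h; concentrate = 1833.8 t/h.
B reaching the mixer = 709.65 (from concentrate) + 3650×0.417 = 2231.7 t/h.
Product flow = 1833.8 + 3650 = 5483.8 t/h; B fraction = 0.407.

0.407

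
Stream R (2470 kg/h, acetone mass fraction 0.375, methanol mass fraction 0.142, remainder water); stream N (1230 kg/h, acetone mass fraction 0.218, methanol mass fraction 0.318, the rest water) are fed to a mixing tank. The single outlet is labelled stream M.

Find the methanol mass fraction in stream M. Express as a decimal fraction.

Total flow out = 2470 + 1230 = 3700 kg/h.
methanol in = 2470×0.142 + 1230×0.318 = 741.88 kg/h.
methanol mass fraction in M = 741.88/3700 = 0.201.

0.201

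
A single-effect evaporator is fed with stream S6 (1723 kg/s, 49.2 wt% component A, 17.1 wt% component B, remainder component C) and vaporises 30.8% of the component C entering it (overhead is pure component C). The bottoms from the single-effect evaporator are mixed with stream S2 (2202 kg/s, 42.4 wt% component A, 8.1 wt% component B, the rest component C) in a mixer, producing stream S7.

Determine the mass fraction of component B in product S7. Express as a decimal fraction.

0.1263

Vapour removed = 0.308×0.337×1723 = 178.84 kg/s; concentrate = 1544.2 kg/s.
component B reaching the mixer = 294.63 (from concentrate) + 2202×0.081 = 473 kg/s.
Product flow = 1544.2 + 2202 = 3746.2 kg/s; component B fraction = 0.1263.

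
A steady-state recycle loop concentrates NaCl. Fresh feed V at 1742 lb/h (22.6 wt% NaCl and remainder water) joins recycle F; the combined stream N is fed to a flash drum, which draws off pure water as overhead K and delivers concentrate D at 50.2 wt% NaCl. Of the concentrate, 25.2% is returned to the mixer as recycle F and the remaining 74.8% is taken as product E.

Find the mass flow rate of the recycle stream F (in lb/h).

264.2 lb/h

Overall NaCl balance (none leaves overhead): NaCl in fresh feed = NaCl in product, i.e. 1742×0.226 = (1−0.252)·D·0.502.
D = 393.69/(0.502×0.748) = 1048.5 lb/h.
Recycle F = 0.252×1048.5 = 264.21 lb/h.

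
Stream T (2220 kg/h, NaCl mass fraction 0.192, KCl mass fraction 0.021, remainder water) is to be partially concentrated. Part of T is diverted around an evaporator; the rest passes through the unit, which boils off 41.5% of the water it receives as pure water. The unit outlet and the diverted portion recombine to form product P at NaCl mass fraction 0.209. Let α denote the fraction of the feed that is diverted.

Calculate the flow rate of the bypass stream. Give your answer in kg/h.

All 2220×0.192 = 426.24 kg/h of NaCl reaches P, so P = 426.24/0.209 = 2039.4 kg/h and vapour = 180.57 kg/h.
The evaporator receives (1−α)·2220 of feed at 0.787 water and removes 0.415 of that water:
0.415×0.787×(1−α)×2220 = 180.57
(1−α) = 180.57/725.06 = 0.2490;  α = 0.7510.
Bypass flow = 0.7510×2220 = 1667.1 kg/h.

1667 kg/h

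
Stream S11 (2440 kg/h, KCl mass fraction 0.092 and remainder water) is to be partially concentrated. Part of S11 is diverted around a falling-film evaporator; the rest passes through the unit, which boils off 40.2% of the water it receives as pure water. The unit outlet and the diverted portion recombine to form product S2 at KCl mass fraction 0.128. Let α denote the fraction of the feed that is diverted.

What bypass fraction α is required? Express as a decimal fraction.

0.229

All 2440×0.092 = 224.48 kg/h of KCl reaches S2, so S2 = 224.48/0.128 = 1753.7 kg/h and vapour = 686.25 kg/h.
The evaporator receives (1−α)·2440 of feed at 0.908 water and removes 0.402 of that water:
0.402×0.908×(1−α)×2440 = 686.25
(1−α) = 686.25/890.64 = 0.7705;  α = 0.2295.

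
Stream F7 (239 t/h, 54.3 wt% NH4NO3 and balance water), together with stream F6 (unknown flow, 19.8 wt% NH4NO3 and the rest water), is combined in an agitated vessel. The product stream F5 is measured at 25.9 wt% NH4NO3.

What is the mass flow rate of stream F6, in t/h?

1113 t/h

Let F6 be the unknown flow. Total out = 239 + F6.
NH4NO3 balance: 129.78 + 0.198·F6 = 0.259·(239 + F6)
(0.198 − 0.259)·F6 = 0.259×239 − 129.78 = -67.876
F6 = -67.876 / -0.061 = 1112.7 t/h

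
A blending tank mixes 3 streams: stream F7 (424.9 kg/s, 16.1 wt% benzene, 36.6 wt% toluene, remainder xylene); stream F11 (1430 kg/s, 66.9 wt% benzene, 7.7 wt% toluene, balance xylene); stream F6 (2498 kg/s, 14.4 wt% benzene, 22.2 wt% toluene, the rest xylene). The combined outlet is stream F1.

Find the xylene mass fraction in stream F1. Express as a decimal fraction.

Total flow out = 424.9 + 1430 + 2498 = 4352.9 kg/s.
xylene in = 424.9×0.473 + 1430×0.254 + 2498×0.634 = 2147.9 kg/s.
xylene mass fraction in F1 = 2147.9/4352.9 = 0.4934.

0.4934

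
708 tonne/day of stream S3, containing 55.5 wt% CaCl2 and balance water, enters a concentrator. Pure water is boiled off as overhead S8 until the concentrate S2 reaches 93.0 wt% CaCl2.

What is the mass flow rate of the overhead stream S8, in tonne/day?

CaCl2 is conserved: 708×0.555 = 392.94 tonne/day all reports to the concentrate.
Concentrate = 392.94/(target fraction) = 422.52 tonne/day.
Overhead = 708 − 422.52 = 285.48 tonne/day.

285.5 tonne/day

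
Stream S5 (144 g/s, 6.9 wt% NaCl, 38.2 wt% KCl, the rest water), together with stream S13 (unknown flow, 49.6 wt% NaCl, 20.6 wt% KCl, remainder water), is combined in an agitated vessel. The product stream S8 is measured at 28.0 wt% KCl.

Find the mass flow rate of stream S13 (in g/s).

198.5 g/s

Let S13 be the unknown flow. Total out = 144 + S13.
KCl balance: 55.008 + 0.206·S13 = 0.280·(144 + S13)
(0.206 − 0.280)·S13 = 0.280×144 − 55.008 = -14.688
S13 = -14.688 / -0.074 = 198.49 g/s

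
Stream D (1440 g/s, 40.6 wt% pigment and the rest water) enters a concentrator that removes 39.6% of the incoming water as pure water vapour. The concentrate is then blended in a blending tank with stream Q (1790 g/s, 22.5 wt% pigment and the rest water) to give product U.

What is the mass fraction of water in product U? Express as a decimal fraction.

Vapour removed = 0.396×0.594×1440 = 338.72 g/s; concentrate = 1101.3 g/s.
water reaching the mixer = 516.64 (from concentrate) + 1790×0.775 = 1903.9 g/s.
Product flow = 1101.3 + 1790 = 2891.3 g/s; water fraction = 0.658.

0.658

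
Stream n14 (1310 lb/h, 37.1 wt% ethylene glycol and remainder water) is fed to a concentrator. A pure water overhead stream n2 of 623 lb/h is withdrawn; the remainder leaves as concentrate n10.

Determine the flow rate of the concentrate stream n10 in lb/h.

Concentrate = 1310 − 623 = 687 lb/h.

687 lb/h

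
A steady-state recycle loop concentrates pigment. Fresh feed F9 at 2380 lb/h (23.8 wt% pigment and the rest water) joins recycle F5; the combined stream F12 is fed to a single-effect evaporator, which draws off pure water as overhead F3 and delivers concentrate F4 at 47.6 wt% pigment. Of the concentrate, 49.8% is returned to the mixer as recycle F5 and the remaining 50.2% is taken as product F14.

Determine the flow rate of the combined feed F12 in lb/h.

Overall pigment balance (none leaves overhead): pigment in fresh feed = pigment in product, i.e. 2380×0.238 = (1−0.498)·F4·0.476.
F4 = 566.44/(0.476×0.502) = 2370.5 lb/h.
Recycle F5 = 0.498×2370.5 = 1180.5 lb/h.
Combined feed F12 = 2380 + 1180.5 = 3560.5 lb/h.

3561 lb/h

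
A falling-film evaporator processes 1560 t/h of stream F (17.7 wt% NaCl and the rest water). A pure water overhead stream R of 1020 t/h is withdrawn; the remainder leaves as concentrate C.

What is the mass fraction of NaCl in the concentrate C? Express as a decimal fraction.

0.5113

NaCl is not removed: 1560×0.177 = 276.12 t/h of NaCl enters C.
Concentrate = 1560 − 1020 = 540 t/h.
Mass fraction = 276.12/540 = 0.5113.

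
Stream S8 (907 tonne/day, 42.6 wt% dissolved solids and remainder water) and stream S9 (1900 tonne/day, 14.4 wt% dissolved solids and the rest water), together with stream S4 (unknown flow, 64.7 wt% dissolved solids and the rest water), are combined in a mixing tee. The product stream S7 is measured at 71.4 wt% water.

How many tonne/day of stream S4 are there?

Let S4 be the unknown flow. Total out = 2807 + S4.
water balance: 2147 + 0.353·S4 = 0.714·(2807 + S4)
(0.353 − 0.714)·S4 = 0.714×2807 − 2147 = -142.82
S4 = -142.82 / -0.361 = 395.62 tonne/day

395.6 tonne/day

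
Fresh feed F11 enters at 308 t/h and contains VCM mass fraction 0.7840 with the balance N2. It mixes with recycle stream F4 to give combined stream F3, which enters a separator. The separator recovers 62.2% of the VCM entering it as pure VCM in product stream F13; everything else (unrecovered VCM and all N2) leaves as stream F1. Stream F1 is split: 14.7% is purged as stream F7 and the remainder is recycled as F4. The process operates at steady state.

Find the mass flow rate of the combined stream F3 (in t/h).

809 t/h

N2 enters only via F11 and leaves only via the purge: 308×0.216 = 0.147×(N2 in F1), and the separator passes all N2, so N2 in F3 = N2 in F1 = 452.57 t/h.
VCM in F3: m_A = 308×0.784 + (1−0.147)·(1−0.622)·m_A, so m_A = 241.47/0.6776 = 356.38 t/h.
F3 = 356.38 + 452.57 = 808.95 t/h.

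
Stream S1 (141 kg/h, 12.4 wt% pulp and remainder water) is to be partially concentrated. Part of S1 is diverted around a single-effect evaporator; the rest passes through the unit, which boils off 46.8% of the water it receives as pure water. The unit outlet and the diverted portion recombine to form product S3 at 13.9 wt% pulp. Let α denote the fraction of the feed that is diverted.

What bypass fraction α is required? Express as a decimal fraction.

All 141×0.124 = 17.484 kg/h of pulp reaches S3, so S3 = 17.484/0.139 = 125.78 kg/h and vapour = 15.216 kg/h.
The evaporator receives (1−α)·141 of feed at 0.876 water and removes 0.468 of that water:
0.468×0.876×(1−α)×141 = 15.216
(1−α) = 15.216/57.805 = 0.2632;  α = 0.7368.

0.737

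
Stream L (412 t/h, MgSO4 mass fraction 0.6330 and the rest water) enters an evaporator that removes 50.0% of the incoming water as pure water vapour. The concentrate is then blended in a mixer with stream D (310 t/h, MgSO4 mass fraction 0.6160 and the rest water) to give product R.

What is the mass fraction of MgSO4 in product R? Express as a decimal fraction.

Vapour removed = 0.500×0.367×412 = 75.602 t/h; concentrate = 336.4 t/h.
MgSO4 reaching the mixer = 260.8 (from concentrate) + 310×0.616 = 451.76 t/h.
Product flow = 336.4 + 310 = 646.4 t/h; MgSO4 fraction = 0.6989.

0.6989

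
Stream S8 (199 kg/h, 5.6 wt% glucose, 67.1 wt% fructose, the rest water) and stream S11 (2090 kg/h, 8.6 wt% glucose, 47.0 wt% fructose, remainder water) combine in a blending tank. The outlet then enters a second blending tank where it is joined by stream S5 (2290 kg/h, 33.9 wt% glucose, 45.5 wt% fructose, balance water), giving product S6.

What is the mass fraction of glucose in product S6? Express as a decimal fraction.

0.211

Overall, product flow = 4579 kg/h.
glucose in = 199×0.056 + 2090×0.086 + 2290×0.339 = 967.19 kg/h.
glucose fraction in S6 = 0.211.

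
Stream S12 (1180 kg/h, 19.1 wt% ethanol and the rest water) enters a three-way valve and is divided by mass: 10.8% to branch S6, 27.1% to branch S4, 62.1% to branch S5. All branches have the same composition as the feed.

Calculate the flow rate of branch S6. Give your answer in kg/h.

Branch S6 flow = 0.108×1180 = 127.44 kg/h.

127.4 kg/h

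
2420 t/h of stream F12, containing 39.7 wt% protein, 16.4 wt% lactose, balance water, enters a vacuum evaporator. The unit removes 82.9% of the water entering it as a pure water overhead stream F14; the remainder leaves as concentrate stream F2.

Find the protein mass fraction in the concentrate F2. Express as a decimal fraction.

0.624

protein is not removed: 2420×0.397 = 960.74 t/h of protein enters F2.
water entering = 2420×0.439 = 1062.4 t/h; overhead removed = 0.829×1062.4 = 880.71 t/h.
Concentrate = 2420 − 880.71 = 1539.3 t/h.
Mass fraction = 960.74/1539.3 = 0.624.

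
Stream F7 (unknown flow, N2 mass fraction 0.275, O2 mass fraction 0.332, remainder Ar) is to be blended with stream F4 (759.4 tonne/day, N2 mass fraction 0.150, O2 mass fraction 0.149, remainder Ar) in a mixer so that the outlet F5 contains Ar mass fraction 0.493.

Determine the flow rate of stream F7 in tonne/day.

Let F7 be the unknown flow. Total out = 759.4 + F7.
Ar balance: 532.34 + 0.393·F7 = 0.493·(759.4 + F7)
(0.393 − 0.493)·F7 = 0.493×759.4 − 532.34 = -157.96
F7 = -157.96 / -0.100 = 1579.6 tonne/day

1580 tonne/day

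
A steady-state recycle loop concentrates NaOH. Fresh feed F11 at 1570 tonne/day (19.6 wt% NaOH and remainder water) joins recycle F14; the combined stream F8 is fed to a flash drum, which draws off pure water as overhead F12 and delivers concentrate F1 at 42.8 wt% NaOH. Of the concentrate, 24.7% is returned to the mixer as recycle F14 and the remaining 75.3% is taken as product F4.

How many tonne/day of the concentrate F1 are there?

954.8 tonne/day

Overall NaOH balance (none leaves overhead): NaOH in fresh feed = NaOH in product, i.e. 1570×0.196 = (1−0.247)·F1·0.428.
F1 = 307.72/(0.428×0.753) = 954.81 tonne/day.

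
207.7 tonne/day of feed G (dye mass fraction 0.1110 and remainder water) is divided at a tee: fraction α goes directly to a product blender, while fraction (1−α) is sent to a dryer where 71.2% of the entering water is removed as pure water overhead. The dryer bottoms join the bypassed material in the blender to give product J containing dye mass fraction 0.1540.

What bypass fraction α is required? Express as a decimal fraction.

0.559

All 207.7×0.111 = 23.055 tonne/day of dye reaches J, so J = 23.055/0.154 = 149.71 tonne/day and vapour = 57.994 tonne/day.
The evaporator receives (1−α)·207.7 of feed at 0.889 water and removes 0.712 of that water:
0.712×0.889×(1−α)×207.7 = 57.994
(1−α) = 57.994/131.47 = 0.4411;  α = 0.5589.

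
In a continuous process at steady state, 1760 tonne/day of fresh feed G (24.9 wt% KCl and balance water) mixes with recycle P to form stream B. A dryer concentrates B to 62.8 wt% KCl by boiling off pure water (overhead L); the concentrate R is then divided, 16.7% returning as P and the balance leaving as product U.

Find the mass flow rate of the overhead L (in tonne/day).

Overall KCl balance (none leaves overhead): KCl in fresh feed = KCl in product, i.e. 1760×0.249 = (1−0.167)·R·0.628.
R = 438.24/(0.628×0.833) = 837.74 tonne/day.
Recycle P = 0.167×837.74 = 139.9 tonne/day.
Combined feed B = 1760 + 139.9 = 1899.9 tonne/day.
Overhead L = B − R = 1899.9 − 837.74 = 1062.2 tonne/day.

1062 tonne/day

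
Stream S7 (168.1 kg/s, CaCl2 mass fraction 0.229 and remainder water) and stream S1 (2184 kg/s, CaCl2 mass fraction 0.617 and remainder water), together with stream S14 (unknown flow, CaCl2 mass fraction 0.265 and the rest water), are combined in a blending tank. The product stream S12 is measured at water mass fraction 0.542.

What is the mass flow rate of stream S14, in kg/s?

1600 kg/s

Let S14 be the unknown flow. Total out = 2352.1 + S14.
water balance: 966.08 + 0.735·S14 = 0.542·(2352.1 + S14)
(0.735 − 0.542)·S14 = 0.542×2352.1 − 966.08 = 308.76
S14 = 308.76 / 0.193 = 1599.8 kg/s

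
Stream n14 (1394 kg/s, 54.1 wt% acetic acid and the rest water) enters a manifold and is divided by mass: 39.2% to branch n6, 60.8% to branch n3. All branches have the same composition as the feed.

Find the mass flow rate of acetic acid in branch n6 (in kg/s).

Branch n6 total = 0.392×1394 = 546.45 kg/s.
acetic acid in n6 = 0.541×546.45 = 295.63 kg/s.

295.6 kg/s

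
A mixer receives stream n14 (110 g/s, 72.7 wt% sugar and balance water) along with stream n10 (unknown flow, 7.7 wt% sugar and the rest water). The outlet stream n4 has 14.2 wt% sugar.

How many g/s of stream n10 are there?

Let n10 be the unknown flow. Total out = 110 + n10.
sugar balance: 79.97 + 0.077·n10 = 0.142·(110 + n10)
(0.077 − 0.142)·n10 = 0.142×110 − 79.97 = -64.35
n10 = -64.35 / -0.065 = 990 g/s

990 g/s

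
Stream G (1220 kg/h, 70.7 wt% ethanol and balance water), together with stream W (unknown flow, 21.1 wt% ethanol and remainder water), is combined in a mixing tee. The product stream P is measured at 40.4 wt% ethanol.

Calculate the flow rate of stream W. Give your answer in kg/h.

Let W be the unknown flow. Total out = 1220 + W.
ethanol balance: 862.54 + 0.211·W = 0.404·(1220 + W)
(0.211 − 0.404)·W = 0.404×1220 − 862.54 = -369.66
W = -369.66 / -0.193 = 1915.3 kg/h

1915 kg/h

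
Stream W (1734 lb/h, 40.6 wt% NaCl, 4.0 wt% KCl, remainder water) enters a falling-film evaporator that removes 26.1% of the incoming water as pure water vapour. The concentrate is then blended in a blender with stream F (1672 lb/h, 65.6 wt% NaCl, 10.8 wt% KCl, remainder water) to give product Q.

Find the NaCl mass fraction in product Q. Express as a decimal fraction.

Vapour removed = 0.261×0.554×1734 = 250.73 lb/h; concentrate = 1483.3 lb/h.
NaCl reaching the mixer = 704 (from concentrate) + 1672×0.656 = 1800.8 lb/h.
Product flow = 1483.3 + 1672 = 3155.3 lb/h; NaCl fraction = 0.5707.

0.5707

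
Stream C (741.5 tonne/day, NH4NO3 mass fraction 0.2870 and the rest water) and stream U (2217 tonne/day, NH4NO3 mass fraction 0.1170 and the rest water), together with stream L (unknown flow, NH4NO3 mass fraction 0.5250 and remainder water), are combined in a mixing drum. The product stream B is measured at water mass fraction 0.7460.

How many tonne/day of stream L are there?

Let L be the unknown flow. Total out = 2958.5 + L.
water balance: 2486.3 + 0.475·L = 0.746·(2958.5 + L)
(0.475 − 0.746)·L = 0.746×2958.5 − 2486.3 = -279.26
L = -279.26 / -0.271 = 1030.5 tonne/day

1030 tonne/day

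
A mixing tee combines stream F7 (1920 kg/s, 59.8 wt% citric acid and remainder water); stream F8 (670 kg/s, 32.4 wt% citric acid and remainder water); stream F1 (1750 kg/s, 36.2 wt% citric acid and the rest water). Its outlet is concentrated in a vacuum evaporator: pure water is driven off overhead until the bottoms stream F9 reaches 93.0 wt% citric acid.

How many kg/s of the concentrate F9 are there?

2149 kg/s

citric acid entering = 1920×0.598 + 670×0.324 + 1750×0.362 = 1998.7 kg/s.
All citric acid reports to F9, so F9 = 1998.7/0.930 = 2149.2 kg/s.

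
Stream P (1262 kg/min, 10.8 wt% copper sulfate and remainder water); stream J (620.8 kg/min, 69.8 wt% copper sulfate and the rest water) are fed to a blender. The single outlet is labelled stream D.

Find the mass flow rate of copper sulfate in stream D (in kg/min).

569.6 kg/min

copper sulfate out = copper sulfate in = 1262×0.108 + 620.8×0.698 = 569.61 kg/min.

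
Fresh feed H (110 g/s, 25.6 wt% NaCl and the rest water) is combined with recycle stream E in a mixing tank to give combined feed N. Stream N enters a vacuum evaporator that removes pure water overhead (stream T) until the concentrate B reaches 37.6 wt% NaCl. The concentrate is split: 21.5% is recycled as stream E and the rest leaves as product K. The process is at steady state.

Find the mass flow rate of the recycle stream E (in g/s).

20.51 g/s

Overall NaCl balance (none leaves overhead): NaCl in fresh feed = NaCl in product, i.e. 110×0.256 = (1−0.215)·B·0.376.
B = 28.16/(0.376×0.785) = 95.406 g/s.
Recycle E = 0.215×95.406 = 20.512 g/s.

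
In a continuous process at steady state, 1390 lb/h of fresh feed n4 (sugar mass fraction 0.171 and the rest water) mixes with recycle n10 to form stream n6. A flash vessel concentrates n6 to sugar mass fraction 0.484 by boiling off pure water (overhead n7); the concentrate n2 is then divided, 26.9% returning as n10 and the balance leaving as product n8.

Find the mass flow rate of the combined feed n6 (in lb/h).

Overall sugar balance (none leaves overhead): sugar in fresh feed = sugar in product, i.e. 1390×0.171 = (1−0.269)·n2·0.484.
n2 = 237.69/(0.484×0.731) = 671.81 lb/h.
Recycle n10 = 0.269×671.81 = 180.72 lb/h.
Combined feed n6 = 1390 + 180.72 = 1570.7 lb/h.

1571 lb/h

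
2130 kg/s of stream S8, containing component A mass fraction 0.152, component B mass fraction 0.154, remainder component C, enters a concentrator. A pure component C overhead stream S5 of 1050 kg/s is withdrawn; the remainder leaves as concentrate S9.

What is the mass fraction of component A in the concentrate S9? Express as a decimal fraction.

0.300

component A is not removed: 2130×0.152 = 323.76 kg/s of component A enters S9.
Concentrate = 2130 − 1050 = 1080 kg/s.
Mass fraction = 323.76/1080 = 0.300.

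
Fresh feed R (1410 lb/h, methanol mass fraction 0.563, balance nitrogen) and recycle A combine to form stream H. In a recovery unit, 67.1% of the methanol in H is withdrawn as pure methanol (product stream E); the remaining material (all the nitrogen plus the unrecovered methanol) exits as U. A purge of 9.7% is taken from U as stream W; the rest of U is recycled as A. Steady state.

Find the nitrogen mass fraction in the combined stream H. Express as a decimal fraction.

0.849

nitrogen enters only via R and leaves only via the purge: 1410×0.437 = 0.097×(nitrogen in U), and the recovery unit passes all nitrogen, so nitrogen in H = nitrogen in U = 6352.3 lb/h.
methanol in H: m_A = 1410×0.563 + (1−0.097)·(1−0.671)·m_A, so m_A = 793.83/0.7029 = 1129.3 lb/h.
H = 1129.3 + 6352.3 = 7481.6 lb/h.
nitrogen fraction in H = 6352.3/7481.6 = 0.849.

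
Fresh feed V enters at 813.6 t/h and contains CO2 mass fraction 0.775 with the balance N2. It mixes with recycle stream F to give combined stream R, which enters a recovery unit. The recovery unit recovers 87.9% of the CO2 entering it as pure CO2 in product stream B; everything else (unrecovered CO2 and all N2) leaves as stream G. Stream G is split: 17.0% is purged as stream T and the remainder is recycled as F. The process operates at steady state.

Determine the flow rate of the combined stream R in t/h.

N2 enters only via V and leaves only via the purge: 813.6×0.225 = 0.170×(N2 in G), and the recovery unit passes all N2, so N2 in R = N2 in G = 1076.8 t/h.
CO2 in R: m_A = 813.6×0.775 + (1−0.170)·(1−0.879)·m_A, so m_A = 630.54/0.8996 = 700.93 t/h.
R = 700.93 + 1076.8 = 1777.8 t/h.

1778 t/h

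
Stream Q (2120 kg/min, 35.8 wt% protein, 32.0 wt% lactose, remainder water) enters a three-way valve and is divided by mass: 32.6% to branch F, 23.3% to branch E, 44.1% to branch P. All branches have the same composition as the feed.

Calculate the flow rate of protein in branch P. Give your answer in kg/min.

Branch P total = 0.441×2120 = 934.92 kg/min.
protein in P = 0.358×934.92 = 334.7 kg/min.

334.7 kg/min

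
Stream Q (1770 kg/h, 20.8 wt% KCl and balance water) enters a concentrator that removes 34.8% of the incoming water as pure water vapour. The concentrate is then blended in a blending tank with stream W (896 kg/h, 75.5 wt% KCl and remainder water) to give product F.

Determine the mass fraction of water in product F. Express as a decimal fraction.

Vapour removed = 0.348×0.792×1770 = 487.84 kg/h; concentrate = 1282.2 kg/h.
water reaching the mixer = 914 (from concentrate) + 896×0.245 = 1133.5 kg/h.
Product flow = 1282.2 + 896 = 2178.2 kg/h; water fraction = 0.5204.

0.5204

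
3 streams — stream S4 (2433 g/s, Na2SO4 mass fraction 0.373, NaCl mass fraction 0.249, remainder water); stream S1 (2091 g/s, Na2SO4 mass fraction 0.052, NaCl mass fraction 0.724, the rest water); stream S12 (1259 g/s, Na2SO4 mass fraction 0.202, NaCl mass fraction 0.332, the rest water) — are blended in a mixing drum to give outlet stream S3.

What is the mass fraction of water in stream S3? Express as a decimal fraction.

0.341

Total flow out = 2433 + 2091 + 1259 = 5783 g/s.
water in = 2433×0.378 + 2091×0.224 + 1259×0.466 = 1974.8 g/s.
water mass fraction in S3 = 1974.8/5783 = 0.341.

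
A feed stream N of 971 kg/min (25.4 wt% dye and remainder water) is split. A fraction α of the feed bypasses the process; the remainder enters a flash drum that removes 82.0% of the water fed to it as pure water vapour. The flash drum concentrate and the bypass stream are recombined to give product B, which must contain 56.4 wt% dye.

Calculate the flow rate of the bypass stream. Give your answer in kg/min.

All 971×0.254 = 246.63 kg/min of dye reaches B, so B = 246.63/0.564 = 437.29 kg/min and vapour = 533.71 kg/min.
The evaporator receives (1−α)·971 of feed at 0.746 water and removes 0.820 of that water:
0.820×0.746×(1−α)×971 = 533.71
(1−α) = 533.71/593.98 = 0.8985;  α = 0.1015.
Bypass flow = 0.1015×971 = 98.533 kg/min.

98.53 kg/min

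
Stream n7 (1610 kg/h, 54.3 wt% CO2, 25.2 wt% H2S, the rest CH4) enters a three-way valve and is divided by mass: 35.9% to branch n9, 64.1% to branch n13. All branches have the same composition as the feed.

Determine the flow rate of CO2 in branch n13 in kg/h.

Branch n13 total = 0.641×1610 = 1032 kg/h.
CO2 in n13 = 0.543×1032 = 560.38 kg/h.

560.4 kg/h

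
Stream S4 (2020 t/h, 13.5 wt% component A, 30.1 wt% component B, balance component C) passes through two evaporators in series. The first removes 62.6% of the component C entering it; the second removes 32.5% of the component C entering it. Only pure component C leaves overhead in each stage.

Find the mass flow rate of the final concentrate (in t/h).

1168 t/h

component C in feed = 2020×0.564 = 1139.3 t/h.
After stage 1: component C left = (1−0.626)×1139.3 = 426.09; stream total = 1306.8 t/h.
After stage 2: component C left = (1−0.325)×426.09 = 287.61; final concentrate = 1168.3 t/h.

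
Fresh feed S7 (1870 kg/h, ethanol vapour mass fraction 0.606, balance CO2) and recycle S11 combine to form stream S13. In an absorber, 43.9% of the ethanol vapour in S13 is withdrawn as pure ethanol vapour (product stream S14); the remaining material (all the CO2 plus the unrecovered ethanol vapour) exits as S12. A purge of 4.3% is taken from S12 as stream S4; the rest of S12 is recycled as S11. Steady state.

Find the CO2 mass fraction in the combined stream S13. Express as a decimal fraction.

CO2 enters only via S7 and leaves only via the purge: 1870×0.394 = 0.043×(CO2 in S12), and the absorber passes all CO2, so CO2 in S13 = CO2 in S12 = 17134 kg/h.
ethanol vapour in S13: m_A = 1870×0.606 + (1−0.043)·(1−0.439)·m_A, so m_A = 1133.2/0.4631 = 2446.9 kg/h.
S13 = 2446.9 + 17134 = 19581 kg/h.
CO2 fraction in S13 = 17134/19581 = 0.875.

0.875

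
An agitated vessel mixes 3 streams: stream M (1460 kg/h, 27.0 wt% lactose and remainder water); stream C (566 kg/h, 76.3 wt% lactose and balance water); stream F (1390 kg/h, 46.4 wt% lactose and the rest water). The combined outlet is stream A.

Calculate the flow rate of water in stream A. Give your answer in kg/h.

1945 kg/h

water out = water in = 1460×0.730 + 566×0.237 + 1390×0.536 = 1945 kg/h.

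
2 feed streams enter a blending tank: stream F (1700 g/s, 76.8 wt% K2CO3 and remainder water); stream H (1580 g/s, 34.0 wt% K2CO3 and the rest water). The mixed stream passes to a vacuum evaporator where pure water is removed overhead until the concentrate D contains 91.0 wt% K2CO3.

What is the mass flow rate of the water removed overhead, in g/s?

K2CO3 entering = 1700×0.768 + 1580×0.340 = 1842.8 g/s.
All K2CO3 reports to D, so D = 1842.8/0.910 = 2025.1 g/s.
Total feed = 3280 g/s; overhead = 3280 − 2025.1 = 1254.9 g/s.

1255 g/s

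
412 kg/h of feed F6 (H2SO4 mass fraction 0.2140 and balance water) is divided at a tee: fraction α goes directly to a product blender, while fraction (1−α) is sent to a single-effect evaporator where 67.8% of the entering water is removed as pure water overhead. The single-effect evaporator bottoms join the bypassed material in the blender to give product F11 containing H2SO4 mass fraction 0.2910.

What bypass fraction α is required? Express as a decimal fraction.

0.503

All 412×0.214 = 88.168 kg/h of H2SO4 reaches F11, so F11 = 88.168/0.291 = 302.98 kg/h and vapour = 109.02 kg/h.
The evaporator receives (1−α)·412 of feed at 0.786 water and removes 0.678 of that water:
0.678×0.786×(1−α)×412 = 109.02
(1−α) = 109.02/219.56 = 0.4965;  α = 0.5035.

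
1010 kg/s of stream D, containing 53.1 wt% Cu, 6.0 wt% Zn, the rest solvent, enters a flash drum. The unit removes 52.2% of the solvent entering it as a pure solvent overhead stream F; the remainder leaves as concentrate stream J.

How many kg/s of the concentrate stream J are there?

794.4 kg/s

solvent entering = 1010×0.409 = 413.09 kg/s; overhead removed = 0.522×413.09 = 215.63 kg/s.
Concentrate = 1010 − 215.63 = 794.37 kg/s.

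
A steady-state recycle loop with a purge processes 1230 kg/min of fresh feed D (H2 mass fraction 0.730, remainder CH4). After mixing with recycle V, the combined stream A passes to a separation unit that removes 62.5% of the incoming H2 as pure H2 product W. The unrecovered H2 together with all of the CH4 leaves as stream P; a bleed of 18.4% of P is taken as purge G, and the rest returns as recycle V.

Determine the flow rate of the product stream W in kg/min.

808.6 kg/min

H2 in A: m_A = 1230×0.730 + (1−0.184)·(1−0.625)·m_A, so m_A = 897.9/0.6940 = 1293.8 kg/min.
Product W = 0.625×1293.8 = 808.63 kg/min.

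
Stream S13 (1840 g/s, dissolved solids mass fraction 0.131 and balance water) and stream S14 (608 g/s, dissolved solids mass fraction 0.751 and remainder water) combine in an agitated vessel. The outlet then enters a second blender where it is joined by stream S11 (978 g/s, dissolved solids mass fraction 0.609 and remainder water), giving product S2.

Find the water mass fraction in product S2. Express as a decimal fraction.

0.623

Overall, product flow = 3426 g/s.
water in = 1840×0.869 + 608×0.249 + 978×0.391 = 2132.8 g/s.
water fraction in S2 = 0.623.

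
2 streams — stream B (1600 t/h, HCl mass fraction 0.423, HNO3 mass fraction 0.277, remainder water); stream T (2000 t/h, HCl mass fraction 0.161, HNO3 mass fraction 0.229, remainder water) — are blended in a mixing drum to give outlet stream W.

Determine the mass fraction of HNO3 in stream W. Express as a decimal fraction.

Total flow out = 1600 + 2000 = 3600 t/h.
HNO3 in = 1600×0.277 + 2000×0.229 = 901.2 t/h.
HNO3 mass fraction in W = 901.2/3600 = 0.250.

0.250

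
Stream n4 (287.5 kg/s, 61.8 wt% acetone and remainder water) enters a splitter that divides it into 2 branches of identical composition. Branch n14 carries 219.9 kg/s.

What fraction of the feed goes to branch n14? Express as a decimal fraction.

Fraction to n14 = 219.9/287.5 = 0.7649.

0.765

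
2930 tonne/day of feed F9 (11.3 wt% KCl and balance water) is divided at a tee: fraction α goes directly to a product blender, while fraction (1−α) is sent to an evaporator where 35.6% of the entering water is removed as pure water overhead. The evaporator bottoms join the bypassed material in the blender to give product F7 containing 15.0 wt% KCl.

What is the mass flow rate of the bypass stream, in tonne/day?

641.2 tonne/day

All 2930×0.113 = 331.09 tonne/day of KCl reaches F7, so F7 = 331.09/0.150 = 2207.3 tonne/day and vapour = 722.73 tonne/day.
The evaporator receives (1−α)·2930 of feed at 0.887 water and removes 0.356 of that water:
0.356×0.887×(1−α)×2930 = 722.73
(1−α) = 722.73/925.21 = 0.7812;  α = 0.2188.
Bypass flow = 0.2188×2930 = 641.22 tonne/day.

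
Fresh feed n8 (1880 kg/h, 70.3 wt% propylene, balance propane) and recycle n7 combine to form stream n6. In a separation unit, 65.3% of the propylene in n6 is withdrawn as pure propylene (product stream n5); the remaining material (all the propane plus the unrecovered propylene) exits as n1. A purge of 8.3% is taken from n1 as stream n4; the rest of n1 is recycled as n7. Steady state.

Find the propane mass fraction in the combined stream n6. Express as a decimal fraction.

0.776

propane enters only via n8 and leaves only via the purge: 1880×0.297 = 0.083×(propane in n1), and the separation unit passes all propane, so propane in n6 = propane in n1 = 6727.2 kg/h.
propylene in n6: m_A = 1880×0.703 + (1−0.083)·(1−0.653)·m_A, so m_A = 1321.6/0.6818 = 1938.5 kg/h.
n6 = 1938.5 + 6727.2 = 8665.7 kg/h.
propane fraction in n6 = 6727.2/8665.7 = 0.776.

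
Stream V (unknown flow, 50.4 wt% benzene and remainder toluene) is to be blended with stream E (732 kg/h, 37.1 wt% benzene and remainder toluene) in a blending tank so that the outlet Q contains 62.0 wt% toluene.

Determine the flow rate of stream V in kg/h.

53.13 kg/h

Let V be the unknown flow. Total out = 732 + V.
toluene balance: 460.43 + 0.496·V = 0.620·(732 + V)
(0.496 − 0.620)·V = 0.620×732 − 460.43 = -6.588
V = -6.588 / -0.124 = 53.129 kg/h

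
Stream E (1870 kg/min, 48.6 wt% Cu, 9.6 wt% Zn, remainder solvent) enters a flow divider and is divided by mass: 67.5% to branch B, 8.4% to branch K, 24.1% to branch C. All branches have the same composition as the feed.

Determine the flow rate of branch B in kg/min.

Branch B flow = 0.675×1870 = 1262.2 kg/min.

1262 kg/min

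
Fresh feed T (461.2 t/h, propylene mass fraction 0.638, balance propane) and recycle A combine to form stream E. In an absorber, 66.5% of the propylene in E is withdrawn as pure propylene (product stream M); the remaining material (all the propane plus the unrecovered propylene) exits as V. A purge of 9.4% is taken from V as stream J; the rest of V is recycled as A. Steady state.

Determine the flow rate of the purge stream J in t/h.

180.3 t/h

propane enters only via T and leaves only via the purge: 461.2×0.362 = 0.094×(propane in V), and the absorber passes all propane, so propane in E = propane in V = 1776.1 t/h.
propylene in E: m_A = 461.2×0.638 + (1−0.094)·(1−0.665)·m_A, so m_A = 294.25/0.6965 = 422.47 t/h.
V = (1−0.665)×422.47 + 1776.1 = 1917.6 t/h.
Purge J = 0.094×1917.6 = 180.26 t/h.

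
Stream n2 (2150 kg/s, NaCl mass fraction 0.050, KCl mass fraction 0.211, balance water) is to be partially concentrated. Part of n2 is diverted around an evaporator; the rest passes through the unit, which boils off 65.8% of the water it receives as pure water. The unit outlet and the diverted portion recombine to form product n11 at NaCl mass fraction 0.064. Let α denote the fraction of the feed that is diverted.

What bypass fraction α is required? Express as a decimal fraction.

0.550

All 2150×0.050 = 107.5 kg/s of NaCl reaches n11, so n11 = 107.5/0.064 = 1679.7 kg/s and vapour = 470.31 kg/s.
The evaporator receives (1−α)·2150 of feed at 0.739 water and removes 0.658 of that water:
0.658×0.739×(1−α)×2150 = 470.31
(1−α) = 470.31/1045.5 = 0.4499;  α = 0.5501.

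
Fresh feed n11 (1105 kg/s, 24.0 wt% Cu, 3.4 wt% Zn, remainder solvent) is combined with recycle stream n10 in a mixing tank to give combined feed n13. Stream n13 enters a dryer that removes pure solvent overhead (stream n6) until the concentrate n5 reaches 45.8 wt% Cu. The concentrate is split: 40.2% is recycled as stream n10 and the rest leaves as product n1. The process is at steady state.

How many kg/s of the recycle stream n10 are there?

Overall Cu balance (none leaves overhead): Cu in fresh feed = Cu in product, i.e. 1105×0.240 = (1−0.402)·n5·0.458.
n5 = 265.2/(0.458×0.598) = 968.29 kg/s.
Recycle n10 = 0.402×968.29 = 389.25 kg/s.

389.3 kg/s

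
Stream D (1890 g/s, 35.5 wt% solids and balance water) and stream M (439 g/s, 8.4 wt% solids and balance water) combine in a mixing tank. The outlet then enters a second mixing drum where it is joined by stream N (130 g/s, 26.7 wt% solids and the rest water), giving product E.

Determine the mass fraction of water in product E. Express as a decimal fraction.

Overall, product flow = 2459 g/s.
water in = 1890×0.645 + 439×0.916 + 130×0.733 = 1716.5 g/s.
water fraction in E = 0.698.

0.698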